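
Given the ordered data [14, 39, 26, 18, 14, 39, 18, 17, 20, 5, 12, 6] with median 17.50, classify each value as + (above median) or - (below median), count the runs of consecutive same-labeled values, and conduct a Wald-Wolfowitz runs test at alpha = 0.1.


Step 1: Compute median = 17.50; label A = above, B = below.
Labels in order: BAAABAABABBB  (n_A = 6, n_B = 6)
Step 2: Count runs R = 7.
Step 3: Under H0 (random ordering), E[R] = 2*n_A*n_B/(n_A+n_B) + 1 = 2*6*6/12 + 1 = 7.0000.
        Var[R] = 2*n_A*n_B*(2*n_A*n_B - n_A - n_B) / ((n_A+n_B)^2 * (n_A+n_B-1)) = 4320/1584 = 2.7273.
        SD[R] = 1.6514.
Step 4: R = E[R], so z = 0 with no continuity correction.
Step 5: Two-sided p-value via normal approximation = 2*(1 - Phi(|z|)) = 1.000000.
Step 6: alpha = 0.1. fail to reject H0.

R = 7, z = 0.0000, p = 1.000000, fail to reject H0.


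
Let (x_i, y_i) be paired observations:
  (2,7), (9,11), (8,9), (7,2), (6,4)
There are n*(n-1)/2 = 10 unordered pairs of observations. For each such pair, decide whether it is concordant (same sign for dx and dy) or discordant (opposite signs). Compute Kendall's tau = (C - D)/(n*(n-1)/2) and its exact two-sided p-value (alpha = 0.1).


Step 1: Enumerate the 10 unordered pairs (i,j) with i<j and classify each by sign(x_j-x_i) * sign(y_j-y_i).
  (1,2):dx=+7,dy=+4->C; (1,3):dx=+6,dy=+2->C; (1,4):dx=+5,dy=-5->D; (1,5):dx=+4,dy=-3->D
  (2,3):dx=-1,dy=-2->C; (2,4):dx=-2,dy=-9->C; (2,5):dx=-3,dy=-7->C; (3,4):dx=-1,dy=-7->C
  (3,5):dx=-2,dy=-5->C; (4,5):dx=-1,dy=+2->D
Step 2: C = 7, D = 3, total pairs = 10.
Step 3: tau = (C - D)/(n(n-1)/2) = (7 - 3)/10 = 0.400000.
Step 4: Exact two-sided p-value (enumerate n! = 120 permutations of y under H0): p = 0.483333.
Step 5: alpha = 0.1. fail to reject H0.

tau_b = 0.4000 (C=7, D=3), p = 0.483333, fail to reject H0.


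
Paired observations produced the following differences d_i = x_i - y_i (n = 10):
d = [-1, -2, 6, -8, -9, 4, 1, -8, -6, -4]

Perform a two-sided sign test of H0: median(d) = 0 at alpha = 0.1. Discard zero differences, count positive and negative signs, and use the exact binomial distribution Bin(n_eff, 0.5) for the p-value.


Step 1: Discard zero differences. Original n = 10; n_eff = number of nonzero differences = 10.
Nonzero differences (with sign): -1, -2, +6, -8, -9, +4, +1, -8, -6, -4
Step 2: Count signs: positive = 3, negative = 7.
Step 3: Under H0: P(positive) = 0.5, so the number of positives S ~ Bin(10, 0.5).
Step 4: Two-sided exact p-value = sum of Bin(10,0.5) probabilities at or below the observed probability = 0.343750.
Step 5: alpha = 0.1. fail to reject H0.

n_eff = 10, pos = 3, neg = 7, p = 0.343750, fail to reject H0.


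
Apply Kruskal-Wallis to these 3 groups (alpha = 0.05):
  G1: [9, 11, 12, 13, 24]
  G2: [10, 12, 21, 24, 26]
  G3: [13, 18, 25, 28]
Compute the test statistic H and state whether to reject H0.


Step 1: Combine all N = 14 observations and assign midranks.
sorted (value, group, rank): (9,G1,1), (10,G2,2), (11,G1,3), (12,G1,4.5), (12,G2,4.5), (13,G1,6.5), (13,G3,6.5), (18,G3,8), (21,G2,9), (24,G1,10.5), (24,G2,10.5), (25,G3,12), (26,G2,13), (28,G3,14)
Step 2: Sum ranks within each group.
R_1 = 25.5 (n_1 = 5)
R_2 = 39 (n_2 = 5)
R_3 = 40.5 (n_3 = 4)
Step 3: H = 12/(N(N+1)) * sum(R_i^2/n_i) - 3(N+1)
     = 12/(14*15) * (25.5^2/5 + 39^2/5 + 40.5^2/4) - 3*15
     = 0.057143 * 844.312 - 45
     = 3.246429.
Step 4: Ties present; correction factor C = 1 - 18/(14^3 - 14) = 0.993407. Corrected H = 3.246429 / 0.993407 = 3.267976.
Step 5: Under H0, H ~ chi^2(2); p-value = 0.195150.
Step 6: alpha = 0.05. fail to reject H0.

H = 3.2680, df = 2, p = 0.195150, fail to reject H0.


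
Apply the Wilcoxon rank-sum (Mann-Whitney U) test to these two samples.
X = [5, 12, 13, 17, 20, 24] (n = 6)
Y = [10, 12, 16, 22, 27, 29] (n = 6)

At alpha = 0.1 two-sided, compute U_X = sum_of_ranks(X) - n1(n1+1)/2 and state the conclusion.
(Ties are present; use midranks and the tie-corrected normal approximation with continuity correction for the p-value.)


Step 1: Combine and sort all 12 observations; assign midranks.
sorted (value, group): (5,X), (10,Y), (12,X), (12,Y), (13,X), (16,Y), (17,X), (20,X), (22,Y), (24,X), (27,Y), (29,Y)
ranks: 5->1, 10->2, 12->3.5, 12->3.5, 13->5, 16->6, 17->7, 20->8, 22->9, 24->10, 27->11, 29->12
Step 2: Rank sum for X: R1 = 1 + 3.5 + 5 + 7 + 8 + 10 = 34.5.
Step 3: U_X = R1 - n1(n1+1)/2 = 34.5 - 6*7/2 = 34.5 - 21 = 13.5.
       U_Y = n1*n2 - U_X = 36 - 13.5 = 22.5.
Step 4: Ties are present, so use the tie-corrected normal approximation (with continuity correction) for the p-value.
Step 5: p-value = 0.521110; compare to alpha = 0.1. fail to reject H0.

U_X = 13.5, p = 0.521110, fail to reject H0 at alpha = 0.1.


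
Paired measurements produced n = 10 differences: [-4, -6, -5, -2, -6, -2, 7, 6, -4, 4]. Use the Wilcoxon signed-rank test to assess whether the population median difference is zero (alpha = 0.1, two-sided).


Step 1: Drop any zero differences (none here) and take |d_i|.
|d| = [4, 6, 5, 2, 6, 2, 7, 6, 4, 4]
Step 2: Midrank |d_i| (ties get averaged ranks).
ranks: |4|->4, |6|->8, |5|->6, |2|->1.5, |6|->8, |2|->1.5, |7|->10, |6|->8, |4|->4, |4|->4
Step 3: Attach original signs; sum ranks with positive sign and with negative sign.
W+ = 10 + 8 + 4 = 22
W- = 4 + 8 + 6 + 1.5 + 8 + 1.5 + 4 = 33
(Check: W+ + W- = 55 should equal n(n+1)/2 = 55.)
Step 4: Test statistic W = min(W+, W-) = 22.
Step 5: Ties in |d|, so use the tie-corrected normal approximation.
        E[W] = n(n+1)/4 = 10*11/4 = 27.5.
        Tie groups: |d|=2 (t=2), |d|=4 (t=3), |d|=6 (t=3); sum(t^3 - t) = 54.
        Var[W] = n(n+1)(2n+1)/24 - sum(t^3-t)/48 = 2310/24 - 54/48 = 95.125.
        z = (W - E[W]) / sqrt(Var[W]) = (22 - 27.5) / 9.7532 = -0.5639.
        Two-sided p = 2*Phi(z) = 0.572810.
Step 6: alpha = 0.1. fail to reject H0.

W+ = 22, W- = 33, W = min = 22, p = 0.572810, fail to reject H0.


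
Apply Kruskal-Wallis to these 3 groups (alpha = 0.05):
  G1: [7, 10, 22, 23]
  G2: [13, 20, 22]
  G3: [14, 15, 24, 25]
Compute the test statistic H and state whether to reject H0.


Step 1: Combine all N = 11 observations and assign midranks.
sorted (value, group, rank): (7,G1,1), (10,G1,2), (13,G2,3), (14,G3,4), (15,G3,5), (20,G2,6), (22,G1,7.5), (22,G2,7.5), (23,G1,9), (24,G3,10), (25,G3,11)
Step 2: Sum ranks within each group.
R_1 = 19.5 (n_1 = 4)
R_2 = 16.5 (n_2 = 3)
R_3 = 30 (n_3 = 4)
Step 3: H = 12/(N(N+1)) * sum(R_i^2/n_i) - 3(N+1)
     = 12/(11*12) * (19.5^2/4 + 16.5^2/3 + 30^2/4) - 3*12
     = 0.090909 * 410.812 - 36
     = 1.346591.
Step 4: Ties present; correction factor C = 1 - 6/(11^3 - 11) = 0.995455. Corrected H = 1.346591 / 0.995455 = 1.352740.
Step 5: Under H0, H ~ chi^2(2); p-value = 0.508459.
Step 6: alpha = 0.05. fail to reject H0.

H = 1.3527, df = 2, p = 0.508459, fail to reject H0.


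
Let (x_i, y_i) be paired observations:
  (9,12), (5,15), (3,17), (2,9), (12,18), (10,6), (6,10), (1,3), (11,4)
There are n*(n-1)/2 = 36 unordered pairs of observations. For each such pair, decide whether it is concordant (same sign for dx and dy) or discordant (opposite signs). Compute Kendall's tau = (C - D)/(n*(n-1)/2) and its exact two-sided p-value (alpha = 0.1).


Step 1: Enumerate the 36 unordered pairs (i,j) with i<j and classify each by sign(x_j-x_i) * sign(y_j-y_i).
  (1,2):dx=-4,dy=+3->D; (1,3):dx=-6,dy=+5->D; (1,4):dx=-7,dy=-3->C; (1,5):dx=+3,dy=+6->C
  (1,6):dx=+1,dy=-6->D; (1,7):dx=-3,dy=-2->C; (1,8):dx=-8,dy=-9->C; (1,9):dx=+2,dy=-8->D
  (2,3):dx=-2,dy=+2->D; (2,4):dx=-3,dy=-6->C; (2,5):dx=+7,dy=+3->C; (2,6):dx=+5,dy=-9->D
  (2,7):dx=+1,dy=-5->D; (2,8):dx=-4,dy=-12->C; (2,9):dx=+6,dy=-11->D; (3,4):dx=-1,dy=-8->C
  (3,5):dx=+9,dy=+1->C; (3,6):dx=+7,dy=-11->D; (3,7):dx=+3,dy=-7->D; (3,8):dx=-2,dy=-14->C
  (3,9):dx=+8,dy=-13->D; (4,5):dx=+10,dy=+9->C; (4,6):dx=+8,dy=-3->D; (4,7):dx=+4,dy=+1->C
  (4,8):dx=-1,dy=-6->C; (4,9):dx=+9,dy=-5->D; (5,6):dx=-2,dy=-12->C; (5,7):dx=-6,dy=-8->C
  (5,8):dx=-11,dy=-15->C; (5,9):dx=-1,dy=-14->C; (6,7):dx=-4,dy=+4->D; (6,8):dx=-9,dy=-3->C
  (6,9):dx=+1,dy=-2->D; (7,8):dx=-5,dy=-7->C; (7,9):dx=+5,dy=-6->D; (8,9):dx=+10,dy=+1->C
Step 2: C = 20, D = 16, total pairs = 36.
Step 3: tau = (C - D)/(n(n-1)/2) = (20 - 16)/36 = 0.111111.
Step 4: Exact two-sided p-value (enumerate n! = 362880 permutations of y under H0): p = 0.761414.
Step 5: alpha = 0.1. fail to reject H0.

tau_b = 0.1111 (C=20, D=16), p = 0.761414, fail to reject H0.


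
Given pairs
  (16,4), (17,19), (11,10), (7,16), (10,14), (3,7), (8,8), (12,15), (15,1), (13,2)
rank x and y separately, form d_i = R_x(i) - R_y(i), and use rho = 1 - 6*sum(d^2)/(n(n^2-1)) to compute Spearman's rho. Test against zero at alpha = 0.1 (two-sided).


Step 1: Rank x and y separately (midranks; no ties here).
rank(x): 16->9, 17->10, 11->5, 7->2, 10->4, 3->1, 8->3, 12->6, 15->8, 13->7
rank(y): 4->3, 19->10, 10->6, 16->9, 14->7, 7->4, 8->5, 15->8, 1->1, 2->2
Step 2: d_i = R_x(i) - R_y(i); compute d_i^2.
  (9-3)^2=36, (10-10)^2=0, (5-6)^2=1, (2-9)^2=49, (4-7)^2=9, (1-4)^2=9, (3-5)^2=4, (6-8)^2=4, (8-1)^2=49, (7-2)^2=25
sum(d^2) = 186.
Step 3: rho = 1 - 6*186 / (10*(10^2 - 1)) = 1 - 1116/990 = -0.127273.
Step 4: Under H0, t = rho * sqrt((n-2)/(1-rho^2)) = -0.3629 ~ t(8).
Step 5: Two-sided p-value from the t-distribution with 8 df = 0.726057.
Step 6: alpha = 0.1. fail to reject H0.

rho = -0.1273, p = 0.726057, fail to reject H0 at alpha = 0.1.


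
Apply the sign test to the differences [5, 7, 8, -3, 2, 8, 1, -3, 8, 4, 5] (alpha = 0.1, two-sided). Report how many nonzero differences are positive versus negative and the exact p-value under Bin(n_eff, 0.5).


Step 1: Discard zero differences. Original n = 11; n_eff = number of nonzero differences = 11.
Nonzero differences (with sign): +5, +7, +8, -3, +2, +8, +1, -3, +8, +4, +5
Step 2: Count signs: positive = 9, negative = 2.
Step 3: Under H0: P(positive) = 0.5, so the number of positives S ~ Bin(11, 0.5).
Step 4: Two-sided exact p-value = sum of Bin(11,0.5) probabilities at or below the observed probability = 0.065430.
Step 5: alpha = 0.1. reject H0.

n_eff = 11, pos = 9, neg = 2, p = 0.065430, reject H0.


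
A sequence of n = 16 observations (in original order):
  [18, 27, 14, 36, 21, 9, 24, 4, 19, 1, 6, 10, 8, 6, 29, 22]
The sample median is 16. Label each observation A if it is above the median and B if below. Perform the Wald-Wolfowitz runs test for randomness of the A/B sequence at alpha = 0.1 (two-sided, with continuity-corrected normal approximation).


Step 1: Compute median = 16; label A = above, B = below.
Labels in order: AABAABABABBBBBAA  (n_A = 8, n_B = 8)
Step 2: Count runs R = 9.
Step 3: Under H0 (random ordering), E[R] = 2*n_A*n_B/(n_A+n_B) + 1 = 2*8*8/16 + 1 = 9.0000.
        Var[R] = 2*n_A*n_B*(2*n_A*n_B - n_A - n_B) / ((n_A+n_B)^2 * (n_A+n_B-1)) = 14336/3840 = 3.7333.
        SD[R] = 1.9322.
Step 4: R = E[R], so z = 0 with no continuity correction.
Step 5: Two-sided p-value via normal approximation = 2*(1 - Phi(|z|)) = 1.000000.
Step 6: alpha = 0.1. fail to reject H0.

R = 9, z = 0.0000, p = 1.000000, fail to reject H0.


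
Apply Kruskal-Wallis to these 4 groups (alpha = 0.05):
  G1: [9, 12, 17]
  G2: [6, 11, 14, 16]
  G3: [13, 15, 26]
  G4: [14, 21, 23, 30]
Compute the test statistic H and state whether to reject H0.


Step 1: Combine all N = 14 observations and assign midranks.
sorted (value, group, rank): (6,G2,1), (9,G1,2), (11,G2,3), (12,G1,4), (13,G3,5), (14,G2,6.5), (14,G4,6.5), (15,G3,8), (16,G2,9), (17,G1,10), (21,G4,11), (23,G4,12), (26,G3,13), (30,G4,14)
Step 2: Sum ranks within each group.
R_1 = 16 (n_1 = 3)
R_2 = 19.5 (n_2 = 4)
R_3 = 26 (n_3 = 3)
R_4 = 43.5 (n_4 = 4)
Step 3: H = 12/(N(N+1)) * sum(R_i^2/n_i) - 3(N+1)
     = 12/(14*15) * (16^2/3 + 19.5^2/4 + 26^2/3 + 43.5^2/4) - 3*15
     = 0.057143 * 878.792 - 45
     = 5.216667.
Step 4: Ties present; correction factor C = 1 - 6/(14^3 - 14) = 0.997802. Corrected H = 5.216667 / 0.997802 = 5.228157.
Step 5: Under H0, H ~ chi^2(3); p-value = 0.155833.
Step 6: alpha = 0.05. fail to reject H0.

H = 5.2282, df = 3, p = 0.155833, fail to reject H0.


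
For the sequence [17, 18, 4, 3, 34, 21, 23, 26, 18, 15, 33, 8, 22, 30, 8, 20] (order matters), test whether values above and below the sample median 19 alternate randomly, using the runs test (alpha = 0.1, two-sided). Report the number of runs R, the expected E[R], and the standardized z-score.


Step 1: Compute median = 19; label A = above, B = below.
Labels in order: BBBBAAAABBABAABA  (n_A = 8, n_B = 8)
Step 2: Count runs R = 8.
Step 3: Under H0 (random ordering), E[R] = 2*n_A*n_B/(n_A+n_B) + 1 = 2*8*8/16 + 1 = 9.0000.
        Var[R] = 2*n_A*n_B*(2*n_A*n_B - n_A - n_B) / ((n_A+n_B)^2 * (n_A+n_B-1)) = 14336/3840 = 3.7333.
        SD[R] = 1.9322.
Step 4: Continuity-corrected z = (R + 0.5 - E[R]) / SD[R] = (8 + 0.5 - 9.0000) / 1.9322 = -0.2588.
Step 5: Two-sided p-value via normal approximation = 2*(1 - Phi(|z|)) = 0.795809.
Step 6: alpha = 0.1. fail to reject H0.

R = 8, z = -0.2588, p = 0.795809, fail to reject H0.


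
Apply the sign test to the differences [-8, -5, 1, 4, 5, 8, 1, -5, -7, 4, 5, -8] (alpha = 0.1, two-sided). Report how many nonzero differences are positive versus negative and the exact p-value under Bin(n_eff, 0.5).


Step 1: Discard zero differences. Original n = 12; n_eff = number of nonzero differences = 12.
Nonzero differences (with sign): -8, -5, +1, +4, +5, +8, +1, -5, -7, +4, +5, -8
Step 2: Count signs: positive = 7, negative = 5.
Step 3: Under H0: P(positive) = 0.5, so the number of positives S ~ Bin(12, 0.5).
Step 4: Two-sided exact p-value = sum of Bin(12,0.5) probabilities at or below the observed probability = 0.774414.
Step 5: alpha = 0.1. fail to reject H0.

n_eff = 12, pos = 7, neg = 5, p = 0.774414, fail to reject H0.


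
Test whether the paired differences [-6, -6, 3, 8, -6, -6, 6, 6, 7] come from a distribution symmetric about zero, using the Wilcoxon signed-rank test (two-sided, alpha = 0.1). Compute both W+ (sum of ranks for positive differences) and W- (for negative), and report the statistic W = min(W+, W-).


Step 1: Drop any zero differences (none here) and take |d_i|.
|d| = [6, 6, 3, 8, 6, 6, 6, 6, 7]
Step 2: Midrank |d_i| (ties get averaged ranks).
ranks: |6|->4.5, |6|->4.5, |3|->1, |8|->9, |6|->4.5, |6|->4.5, |6|->4.5, |6|->4.5, |7|->8
Step 3: Attach original signs; sum ranks with positive sign and with negative sign.
W+ = 1 + 9 + 4.5 + 4.5 + 8 = 27
W- = 4.5 + 4.5 + 4.5 + 4.5 = 18
(Check: W+ + W- = 45 should equal n(n+1)/2 = 45.)
Step 4: Test statistic W = min(W+, W-) = 18.
Step 5: Ties in |d|, so use the tie-corrected normal approximation.
        E[W] = n(n+1)/4 = 9*10/4 = 22.5.
        Tie groups: |d|=6 (t=6); sum(t^3 - t) = 210.
        Var[W] = n(n+1)(2n+1)/24 - sum(t^3-t)/48 = 1710/24 - 210/48 = 66.875.
        z = (W - E[W]) / sqrt(Var[W]) = (18 - 22.5) / 8.1777 = -0.5503.
        Two-sided p = 2*Phi(z) = 0.582130.
Step 6: alpha = 0.1. fail to reject H0.

W+ = 27, W- = 18, W = min = 18, p = 0.582130, fail to reject H0.


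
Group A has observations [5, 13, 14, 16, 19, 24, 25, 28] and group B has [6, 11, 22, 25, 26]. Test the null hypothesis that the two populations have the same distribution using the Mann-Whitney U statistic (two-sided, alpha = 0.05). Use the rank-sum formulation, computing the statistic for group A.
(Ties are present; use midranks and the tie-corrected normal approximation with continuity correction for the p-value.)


Step 1: Combine and sort all 13 observations; assign midranks.
sorted (value, group): (5,X), (6,Y), (11,Y), (13,X), (14,X), (16,X), (19,X), (22,Y), (24,X), (25,X), (25,Y), (26,Y), (28,X)
ranks: 5->1, 6->2, 11->3, 13->4, 14->5, 16->6, 19->7, 22->8, 24->9, 25->10.5, 25->10.5, 26->12, 28->13
Step 2: Rank sum for X: R1 = 1 + 4 + 5 + 6 + 7 + 9 + 10.5 + 13 = 55.5.
Step 3: U_X = R1 - n1(n1+1)/2 = 55.5 - 8*9/2 = 55.5 - 36 = 19.5.
       U_Y = n1*n2 - U_X = 40 - 19.5 = 20.5.
Step 4: Ties are present, so use the tie-corrected normal approximation (with continuity correction) for the p-value.
Step 5: p-value = 1.000000; compare to alpha = 0.05. fail to reject H0.

U_X = 19.5, p = 1.000000, fail to reject H0 at alpha = 0.05.


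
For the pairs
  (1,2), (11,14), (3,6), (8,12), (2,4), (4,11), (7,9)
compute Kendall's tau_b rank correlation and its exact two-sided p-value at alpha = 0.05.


Step 1: Enumerate the 21 unordered pairs (i,j) with i<j and classify each by sign(x_j-x_i) * sign(y_j-y_i).
  (1,2):dx=+10,dy=+12->C; (1,3):dx=+2,dy=+4->C; (1,4):dx=+7,dy=+10->C; (1,5):dx=+1,dy=+2->C
  (1,6):dx=+3,dy=+9->C; (1,7):dx=+6,dy=+7->C; (2,3):dx=-8,dy=-8->C; (2,4):dx=-3,dy=-2->C
  (2,5):dx=-9,dy=-10->C; (2,6):dx=-7,dy=-3->C; (2,7):dx=-4,dy=-5->C; (3,4):dx=+5,dy=+6->C
  (3,5):dx=-1,dy=-2->C; (3,6):dx=+1,dy=+5->C; (3,7):dx=+4,dy=+3->C; (4,5):dx=-6,dy=-8->C
  (4,6):dx=-4,dy=-1->C; (4,7):dx=-1,dy=-3->C; (5,6):dx=+2,dy=+7->C; (5,7):dx=+5,dy=+5->C
  (6,7):dx=+3,dy=-2->D
Step 2: C = 20, D = 1, total pairs = 21.
Step 3: tau = (C - D)/(n(n-1)/2) = (20 - 1)/21 = 0.904762.
Step 4: Exact two-sided p-value (enumerate n! = 5040 permutations of y under H0): p = 0.002778.
Step 5: alpha = 0.05. reject H0.

tau_b = 0.9048 (C=20, D=1), p = 0.002778, reject H0.


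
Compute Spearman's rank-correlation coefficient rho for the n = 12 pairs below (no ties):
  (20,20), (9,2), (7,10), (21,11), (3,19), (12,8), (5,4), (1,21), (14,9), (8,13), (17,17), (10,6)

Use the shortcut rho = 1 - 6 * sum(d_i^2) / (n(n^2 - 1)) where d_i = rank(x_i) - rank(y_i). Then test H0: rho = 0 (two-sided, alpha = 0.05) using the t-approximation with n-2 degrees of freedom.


Step 1: Rank x and y separately (midranks; no ties here).
rank(x): 20->11, 9->6, 7->4, 21->12, 3->2, 12->8, 5->3, 1->1, 14->9, 8->5, 17->10, 10->7
rank(y): 20->11, 2->1, 10->6, 11->7, 19->10, 8->4, 4->2, 21->12, 9->5, 13->8, 17->9, 6->3
Step 2: d_i = R_x(i) - R_y(i); compute d_i^2.
  (11-11)^2=0, (6-1)^2=25, (4-6)^2=4, (12-7)^2=25, (2-10)^2=64, (8-4)^2=16, (3-2)^2=1, (1-12)^2=121, (9-5)^2=16, (5-8)^2=9, (10-9)^2=1, (7-3)^2=16
sum(d^2) = 298.
Step 3: rho = 1 - 6*298 / (12*(12^2 - 1)) = 1 - 1788/1716 = -0.041958.
Step 4: Under H0, t = rho * sqrt((n-2)/(1-rho^2)) = -0.1328 ~ t(10).
Step 5: Two-sided p-value from the t-distribution with 10 df = 0.896986.
Step 6: alpha = 0.05. fail to reject H0.

rho = -0.0420, p = 0.896986, fail to reject H0 at alpha = 0.05.


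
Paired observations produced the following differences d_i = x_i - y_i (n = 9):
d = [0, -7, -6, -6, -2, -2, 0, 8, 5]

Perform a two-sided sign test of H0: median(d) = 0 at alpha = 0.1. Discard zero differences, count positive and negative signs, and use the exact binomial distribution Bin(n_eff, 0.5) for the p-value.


Step 1: Discard zero differences. Original n = 9; n_eff = number of nonzero differences = 7.
Nonzero differences (with sign): -7, -6, -6, -2, -2, +8, +5
Step 2: Count signs: positive = 2, negative = 5.
Step 3: Under H0: P(positive) = 0.5, so the number of positives S ~ Bin(7, 0.5).
Step 4: Two-sided exact p-value = sum of Bin(7,0.5) probabilities at or below the observed probability = 0.453125.
Step 5: alpha = 0.1. fail to reject H0.

n_eff = 7, pos = 2, neg = 5, p = 0.453125, fail to reject H0.


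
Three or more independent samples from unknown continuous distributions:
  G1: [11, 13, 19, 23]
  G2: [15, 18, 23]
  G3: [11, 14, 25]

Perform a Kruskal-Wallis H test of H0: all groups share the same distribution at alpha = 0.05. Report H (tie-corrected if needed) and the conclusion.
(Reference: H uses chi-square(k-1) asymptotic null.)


Step 1: Combine all N = 10 observations and assign midranks.
sorted (value, group, rank): (11,G1,1.5), (11,G3,1.5), (13,G1,3), (14,G3,4), (15,G2,5), (18,G2,6), (19,G1,7), (23,G1,8.5), (23,G2,8.5), (25,G3,10)
Step 2: Sum ranks within each group.
R_1 = 20 (n_1 = 4)
R_2 = 19.5 (n_2 = 3)
R_3 = 15.5 (n_3 = 3)
Step 3: H = 12/(N(N+1)) * sum(R_i^2/n_i) - 3(N+1)
     = 12/(10*11) * (20^2/4 + 19.5^2/3 + 15.5^2/3) - 3*11
     = 0.109091 * 306.833 - 33
     = 0.472727.
Step 4: Ties present; correction factor C = 1 - 12/(10^3 - 10) = 0.987879. Corrected H = 0.472727 / 0.987879 = 0.478528.
Step 5: Under H0, H ~ chi^2(2); p-value = 0.787207.
Step 6: alpha = 0.05. fail to reject H0.

H = 0.4785, df = 2, p = 0.787207, fail to reject H0.


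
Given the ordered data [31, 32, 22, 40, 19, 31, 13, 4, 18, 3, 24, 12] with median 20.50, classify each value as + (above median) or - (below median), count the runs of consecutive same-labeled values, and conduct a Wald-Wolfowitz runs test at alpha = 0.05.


Step 1: Compute median = 20.50; label A = above, B = below.
Labels in order: AAAABABBBBAB  (n_A = 6, n_B = 6)
Step 2: Count runs R = 6.
Step 3: Under H0 (random ordering), E[R] = 2*n_A*n_B/(n_A+n_B) + 1 = 2*6*6/12 + 1 = 7.0000.
        Var[R] = 2*n_A*n_B*(2*n_A*n_B - n_A - n_B) / ((n_A+n_B)^2 * (n_A+n_B-1)) = 4320/1584 = 2.7273.
        SD[R] = 1.6514.
Step 4: Continuity-corrected z = (R + 0.5 - E[R]) / SD[R] = (6 + 0.5 - 7.0000) / 1.6514 = -0.3028.
Step 5: Two-sided p-value via normal approximation = 2*(1 - Phi(|z|)) = 0.762069.
Step 6: alpha = 0.05. fail to reject H0.

R = 6, z = -0.3028, p = 0.762069, fail to reject H0.


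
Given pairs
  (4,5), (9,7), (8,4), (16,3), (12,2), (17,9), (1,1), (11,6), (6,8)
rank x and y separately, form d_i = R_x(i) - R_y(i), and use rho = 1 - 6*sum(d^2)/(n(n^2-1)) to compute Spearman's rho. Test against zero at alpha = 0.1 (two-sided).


Step 1: Rank x and y separately (midranks; no ties here).
rank(x): 4->2, 9->5, 8->4, 16->8, 12->7, 17->9, 1->1, 11->6, 6->3
rank(y): 5->5, 7->7, 4->4, 3->3, 2->2, 9->9, 1->1, 6->6, 8->8
Step 2: d_i = R_x(i) - R_y(i); compute d_i^2.
  (2-5)^2=9, (5-7)^2=4, (4-4)^2=0, (8-3)^2=25, (7-2)^2=25, (9-9)^2=0, (1-1)^2=0, (6-6)^2=0, (3-8)^2=25
sum(d^2) = 88.
Step 3: rho = 1 - 6*88 / (9*(9^2 - 1)) = 1 - 528/720 = 0.266667.
Step 4: Under H0, t = rho * sqrt((n-2)/(1-rho^2)) = 0.7320 ~ t(7).
Step 5: Two-sided p-value from the t-distribution with 7 df = 0.487922.
Step 6: alpha = 0.1. fail to reject H0.

rho = 0.2667, p = 0.487922, fail to reject H0 at alpha = 0.1.


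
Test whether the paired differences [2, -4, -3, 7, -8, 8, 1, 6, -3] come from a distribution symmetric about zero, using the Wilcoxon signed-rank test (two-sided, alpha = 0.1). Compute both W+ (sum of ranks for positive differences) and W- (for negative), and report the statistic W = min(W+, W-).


Step 1: Drop any zero differences (none here) and take |d_i|.
|d| = [2, 4, 3, 7, 8, 8, 1, 6, 3]
Step 2: Midrank |d_i| (ties get averaged ranks).
ranks: |2|->2, |4|->5, |3|->3.5, |7|->7, |8|->8.5, |8|->8.5, |1|->1, |6|->6, |3|->3.5
Step 3: Attach original signs; sum ranks with positive sign and with negative sign.
W+ = 2 + 7 + 8.5 + 1 + 6 = 24.5
W- = 5 + 3.5 + 8.5 + 3.5 = 20.5
(Check: W+ + W- = 45 should equal n(n+1)/2 = 45.)
Step 4: Test statistic W = min(W+, W-) = 20.5.
Step 5: Ties in |d|, so use the tie-corrected normal approximation.
        E[W] = n(n+1)/4 = 9*10/4 = 22.5.
        Tie groups: |d|=3 (t=2), |d|=8 (t=2); sum(t^3 - t) = 12.
        Var[W] = n(n+1)(2n+1)/24 - sum(t^3-t)/48 = 1710/24 - 12/48 = 71.
        z = (W - E[W]) / sqrt(Var[W]) = (20.5 - 22.5) / 8.4261 = -0.2374.
        Two-sided p = 2*Phi(z) = 0.812380.
Step 6: alpha = 0.1. fail to reject H0.

W+ = 24.5, W- = 20.5, W = min = 20.5, p = 0.812380, fail to reject H0.


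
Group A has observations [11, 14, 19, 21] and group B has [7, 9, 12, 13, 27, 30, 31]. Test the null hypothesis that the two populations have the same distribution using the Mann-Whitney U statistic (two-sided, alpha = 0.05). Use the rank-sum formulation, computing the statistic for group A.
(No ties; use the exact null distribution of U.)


Step 1: Combine and sort all 11 observations; assign midranks.
sorted (value, group): (7,Y), (9,Y), (11,X), (12,Y), (13,Y), (14,X), (19,X), (21,X), (27,Y), (30,Y), (31,Y)
ranks: 7->1, 9->2, 11->3, 12->4, 13->5, 14->6, 19->7, 21->8, 27->9, 30->10, 31->11
Step 2: Rank sum for X: R1 = 3 + 6 + 7 + 8 = 24.
Step 3: U_X = R1 - n1(n1+1)/2 = 24 - 4*5/2 = 24 - 10 = 14.
       U_Y = n1*n2 - U_X = 28 - 14 = 14.
Step 4: No ties, so the exact null distribution of U (based on enumerating the C(11,4) = 330 equally likely rank assignments) gives the two-sided p-value.
Step 5: p-value = 1.000000; compare to alpha = 0.05. fail to reject H0.

U_X = 14, p = 1.000000, fail to reject H0 at alpha = 0.05.


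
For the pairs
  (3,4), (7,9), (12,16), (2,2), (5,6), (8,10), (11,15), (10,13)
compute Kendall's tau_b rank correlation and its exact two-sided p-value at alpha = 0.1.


Step 1: Enumerate the 28 unordered pairs (i,j) with i<j and classify each by sign(x_j-x_i) * sign(y_j-y_i).
  (1,2):dx=+4,dy=+5->C; (1,3):dx=+9,dy=+12->C; (1,4):dx=-1,dy=-2->C; (1,5):dx=+2,dy=+2->C
  (1,6):dx=+5,dy=+6->C; (1,7):dx=+8,dy=+11->C; (1,8):dx=+7,dy=+9->C; (2,3):dx=+5,dy=+7->C
  (2,4):dx=-5,dy=-7->C; (2,5):dx=-2,dy=-3->C; (2,6):dx=+1,dy=+1->C; (2,7):dx=+4,dy=+6->C
  (2,8):dx=+3,dy=+4->C; (3,4):dx=-10,dy=-14->C; (3,5):dx=-7,dy=-10->C; (3,6):dx=-4,dy=-6->C
  (3,7):dx=-1,dy=-1->C; (3,8):dx=-2,dy=-3->C; (4,5):dx=+3,dy=+4->C; (4,6):dx=+6,dy=+8->C
  (4,7):dx=+9,dy=+13->C; (4,8):dx=+8,dy=+11->C; (5,6):dx=+3,dy=+4->C; (5,7):dx=+6,dy=+9->C
  (5,8):dx=+5,dy=+7->C; (6,7):dx=+3,dy=+5->C; (6,8):dx=+2,dy=+3->C; (7,8):dx=-1,dy=-2->C
Step 2: C = 28, D = 0, total pairs = 28.
Step 3: tau = (C - D)/(n(n-1)/2) = (28 - 0)/28 = 1.000000.
Step 4: Exact two-sided p-value (enumerate n! = 40320 permutations of y under H0): p = 0.000050.
Step 5: alpha = 0.1. reject H0.

tau_b = 1.0000 (C=28, D=0), p = 0.000050, reject H0.


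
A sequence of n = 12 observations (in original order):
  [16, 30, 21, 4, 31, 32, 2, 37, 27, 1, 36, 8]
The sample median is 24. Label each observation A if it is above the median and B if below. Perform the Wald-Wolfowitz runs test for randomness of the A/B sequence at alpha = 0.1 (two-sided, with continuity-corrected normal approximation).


Step 1: Compute median = 24; label A = above, B = below.
Labels in order: BABBAABAABAB  (n_A = 6, n_B = 6)
Step 2: Count runs R = 9.
Step 3: Under H0 (random ordering), E[R] = 2*n_A*n_B/(n_A+n_B) + 1 = 2*6*6/12 + 1 = 7.0000.
        Var[R] = 2*n_A*n_B*(2*n_A*n_B - n_A - n_B) / ((n_A+n_B)^2 * (n_A+n_B-1)) = 4320/1584 = 2.7273.
        SD[R] = 1.6514.
Step 4: Continuity-corrected z = (R - 0.5 - E[R]) / SD[R] = (9 - 0.5 - 7.0000) / 1.6514 = 0.9083.
Step 5: Two-sided p-value via normal approximation = 2*(1 - Phi(|z|)) = 0.363722.
Step 6: alpha = 0.1. fail to reject H0.

R = 9, z = 0.9083, p = 0.363722, fail to reject H0.


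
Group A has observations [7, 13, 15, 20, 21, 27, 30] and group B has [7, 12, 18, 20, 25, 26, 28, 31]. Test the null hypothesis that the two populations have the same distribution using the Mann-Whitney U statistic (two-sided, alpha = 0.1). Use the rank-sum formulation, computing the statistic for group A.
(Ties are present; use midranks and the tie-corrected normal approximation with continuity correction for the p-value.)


Step 1: Combine and sort all 15 observations; assign midranks.
sorted (value, group): (7,X), (7,Y), (12,Y), (13,X), (15,X), (18,Y), (20,X), (20,Y), (21,X), (25,Y), (26,Y), (27,X), (28,Y), (30,X), (31,Y)
ranks: 7->1.5, 7->1.5, 12->3, 13->4, 15->5, 18->6, 20->7.5, 20->7.5, 21->9, 25->10, 26->11, 27->12, 28->13, 30->14, 31->15
Step 2: Rank sum for X: R1 = 1.5 + 4 + 5 + 7.5 + 9 + 12 + 14 = 53.
Step 3: U_X = R1 - n1(n1+1)/2 = 53 - 7*8/2 = 53 - 28 = 25.
       U_Y = n1*n2 - U_X = 56 - 25 = 31.
Step 4: Ties are present, so use the tie-corrected normal approximation (with continuity correction) for the p-value.
Step 5: p-value = 0.771941; compare to alpha = 0.1. fail to reject H0.

U_X = 25, p = 0.771941, fail to reject H0 at alpha = 0.1.


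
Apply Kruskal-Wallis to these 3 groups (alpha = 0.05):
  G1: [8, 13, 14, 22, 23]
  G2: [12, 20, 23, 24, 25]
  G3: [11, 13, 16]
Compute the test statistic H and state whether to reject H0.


Step 1: Combine all N = 13 observations and assign midranks.
sorted (value, group, rank): (8,G1,1), (11,G3,2), (12,G2,3), (13,G1,4.5), (13,G3,4.5), (14,G1,6), (16,G3,7), (20,G2,8), (22,G1,9), (23,G1,10.5), (23,G2,10.5), (24,G2,12), (25,G2,13)
Step 2: Sum ranks within each group.
R_1 = 31 (n_1 = 5)
R_2 = 46.5 (n_2 = 5)
R_3 = 13.5 (n_3 = 3)
Step 3: H = 12/(N(N+1)) * sum(R_i^2/n_i) - 3(N+1)
     = 12/(13*14) * (31^2/5 + 46.5^2/5 + 13.5^2/3) - 3*14
     = 0.065934 * 685.4 - 42
     = 3.191209.
Step 4: Ties present; correction factor C = 1 - 12/(13^3 - 13) = 0.994505. Corrected H = 3.191209 / 0.994505 = 3.208840.
Step 5: Under H0, H ~ chi^2(2); p-value = 0.201006.
Step 6: alpha = 0.05. fail to reject H0.

H = 3.2088, df = 2, p = 0.201006, fail to reject H0.


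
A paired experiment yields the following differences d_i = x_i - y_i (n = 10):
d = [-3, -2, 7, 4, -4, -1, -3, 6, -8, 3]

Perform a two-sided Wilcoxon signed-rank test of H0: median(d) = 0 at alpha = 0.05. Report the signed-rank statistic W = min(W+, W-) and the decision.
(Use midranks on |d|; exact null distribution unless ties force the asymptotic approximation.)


Step 1: Drop any zero differences (none here) and take |d_i|.
|d| = [3, 2, 7, 4, 4, 1, 3, 6, 8, 3]
Step 2: Midrank |d_i| (ties get averaged ranks).
ranks: |3|->4, |2|->2, |7|->9, |4|->6.5, |4|->6.5, |1|->1, |3|->4, |6|->8, |8|->10, |3|->4
Step 3: Attach original signs; sum ranks with positive sign and with negative sign.
W+ = 9 + 6.5 + 8 + 4 = 27.5
W- = 4 + 2 + 6.5 + 1 + 4 + 10 = 27.5
(Check: W+ + W- = 55 should equal n(n+1)/2 = 55.)
Step 4: Test statistic W = min(W+, W-) = 27.5.
Step 5: Ties in |d|, so use the tie-corrected normal approximation.
        E[W] = n(n+1)/4 = 10*11/4 = 27.5.
        Tie groups: |d|=3 (t=3), |d|=4 (t=2); sum(t^3 - t) = 30.
        Var[W] = n(n+1)(2n+1)/24 - sum(t^3-t)/48 = 2310/24 - 30/48 = 95.625.
        z = (W - E[W]) / sqrt(Var[W]) = (27.5 - 27.5) / 9.7788 = 0.0000.
        Two-sided p = 2*Phi(z) = 1.000000.
Step 6: alpha = 0.05. fail to reject H0.

W+ = 27.5, W- = 27.5, W = min = 27.5, p = 1.000000, fail to reject H0.


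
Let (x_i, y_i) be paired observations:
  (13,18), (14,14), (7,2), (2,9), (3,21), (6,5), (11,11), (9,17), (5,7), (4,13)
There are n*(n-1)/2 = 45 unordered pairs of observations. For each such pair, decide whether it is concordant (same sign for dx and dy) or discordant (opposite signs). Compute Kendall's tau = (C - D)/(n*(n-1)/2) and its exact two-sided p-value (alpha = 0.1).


Step 1: Enumerate the 45 unordered pairs (i,j) with i<j and classify each by sign(x_j-x_i) * sign(y_j-y_i).
  (1,2):dx=+1,dy=-4->D; (1,3):dx=-6,dy=-16->C; (1,4):dx=-11,dy=-9->C; (1,5):dx=-10,dy=+3->D
  (1,6):dx=-7,dy=-13->C; (1,7):dx=-2,dy=-7->C; (1,8):dx=-4,dy=-1->C; (1,9):dx=-8,dy=-11->C
  (1,10):dx=-9,dy=-5->C; (2,3):dx=-7,dy=-12->C; (2,4):dx=-12,dy=-5->C; (2,5):dx=-11,dy=+7->D
  (2,6):dx=-8,dy=-9->C; (2,7):dx=-3,dy=-3->C; (2,8):dx=-5,dy=+3->D; (2,9):dx=-9,dy=-7->C
  (2,10):dx=-10,dy=-1->C; (3,4):dx=-5,dy=+7->D; (3,5):dx=-4,dy=+19->D; (3,6):dx=-1,dy=+3->D
  (3,7):dx=+4,dy=+9->C; (3,8):dx=+2,dy=+15->C; (3,9):dx=-2,dy=+5->D; (3,10):dx=-3,dy=+11->D
  (4,5):dx=+1,dy=+12->C; (4,6):dx=+4,dy=-4->D; (4,7):dx=+9,dy=+2->C; (4,8):dx=+7,dy=+8->C
  (4,9):dx=+3,dy=-2->D; (4,10):dx=+2,dy=+4->C; (5,6):dx=+3,dy=-16->D; (5,7):dx=+8,dy=-10->D
  (5,8):dx=+6,dy=-4->D; (5,9):dx=+2,dy=-14->D; (5,10):dx=+1,dy=-8->D; (6,7):dx=+5,dy=+6->C
  (6,8):dx=+3,dy=+12->C; (6,9):dx=-1,dy=+2->D; (6,10):dx=-2,dy=+8->D; (7,8):dx=-2,dy=+6->D
  (7,9):dx=-6,dy=-4->C; (7,10):dx=-7,dy=+2->D; (8,9):dx=-4,dy=-10->C; (8,10):dx=-5,dy=-4->C
  (9,10):dx=-1,dy=+6->D
Step 2: C = 24, D = 21, total pairs = 45.
Step 3: tau = (C - D)/(n(n-1)/2) = (24 - 21)/45 = 0.066667.
Step 4: Exact two-sided p-value (enumerate n! = 3628800 permutations of y under H0): p = 0.861801.
Step 5: alpha = 0.1. fail to reject H0.

tau_b = 0.0667 (C=24, D=21), p = 0.861801, fail to reject H0.


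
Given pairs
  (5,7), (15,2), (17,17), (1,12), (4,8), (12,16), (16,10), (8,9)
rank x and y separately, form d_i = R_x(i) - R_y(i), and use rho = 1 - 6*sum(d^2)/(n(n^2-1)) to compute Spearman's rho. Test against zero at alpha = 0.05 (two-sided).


Step 1: Rank x and y separately (midranks; no ties here).
rank(x): 5->3, 15->6, 17->8, 1->1, 4->2, 12->5, 16->7, 8->4
rank(y): 7->2, 2->1, 17->8, 12->6, 8->3, 16->7, 10->5, 9->4
Step 2: d_i = R_x(i) - R_y(i); compute d_i^2.
  (3-2)^2=1, (6-1)^2=25, (8-8)^2=0, (1-6)^2=25, (2-3)^2=1, (5-7)^2=4, (7-5)^2=4, (4-4)^2=0
sum(d^2) = 60.
Step 3: rho = 1 - 6*60 / (8*(8^2 - 1)) = 1 - 360/504 = 0.285714.
Step 4: Under H0, t = rho * sqrt((n-2)/(1-rho^2)) = 0.7303 ~ t(6).
Step 5: Two-sided p-value from the t-distribution with 6 df = 0.492726.
Step 6: alpha = 0.05. fail to reject H0.

rho = 0.2857, p = 0.492726, fail to reject H0 at alpha = 0.05.


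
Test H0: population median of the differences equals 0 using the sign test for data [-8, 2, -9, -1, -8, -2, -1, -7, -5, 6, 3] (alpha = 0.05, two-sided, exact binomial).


Step 1: Discard zero differences. Original n = 11; n_eff = number of nonzero differences = 11.
Nonzero differences (with sign): -8, +2, -9, -1, -8, -2, -1, -7, -5, +6, +3
Step 2: Count signs: positive = 3, negative = 8.
Step 3: Under H0: P(positive) = 0.5, so the number of positives S ~ Bin(11, 0.5).
Step 4: Two-sided exact p-value = sum of Bin(11,0.5) probabilities at or below the observed probability = 0.226562.
Step 5: alpha = 0.05. fail to reject H0.

n_eff = 11, pos = 3, neg = 8, p = 0.226562, fail to reject H0.


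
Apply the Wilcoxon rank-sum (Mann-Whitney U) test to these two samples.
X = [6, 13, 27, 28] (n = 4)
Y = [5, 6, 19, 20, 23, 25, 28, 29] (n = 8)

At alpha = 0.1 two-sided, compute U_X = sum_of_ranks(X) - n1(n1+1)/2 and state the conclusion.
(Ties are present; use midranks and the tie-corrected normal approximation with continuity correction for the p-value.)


Step 1: Combine and sort all 12 observations; assign midranks.
sorted (value, group): (5,Y), (6,X), (6,Y), (13,X), (19,Y), (20,Y), (23,Y), (25,Y), (27,X), (28,X), (28,Y), (29,Y)
ranks: 5->1, 6->2.5, 6->2.5, 13->4, 19->5, 20->6, 23->7, 25->8, 27->9, 28->10.5, 28->10.5, 29->12
Step 2: Rank sum for X: R1 = 2.5 + 4 + 9 + 10.5 = 26.
Step 3: U_X = R1 - n1(n1+1)/2 = 26 - 4*5/2 = 26 - 10 = 16.
       U_Y = n1*n2 - U_X = 32 - 16 = 16.
Step 4: Ties are present, so use the tie-corrected normal approximation (with continuity correction) for the p-value.
Step 5: p-value = 1.000000; compare to alpha = 0.1. fail to reject H0.

U_X = 16, p = 1.000000, fail to reject H0 at alpha = 0.1.


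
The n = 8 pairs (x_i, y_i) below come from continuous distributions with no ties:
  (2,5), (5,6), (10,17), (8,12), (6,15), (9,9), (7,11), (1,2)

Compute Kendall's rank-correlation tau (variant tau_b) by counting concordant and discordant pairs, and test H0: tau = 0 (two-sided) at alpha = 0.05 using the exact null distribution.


Step 1: Enumerate the 28 unordered pairs (i,j) with i<j and classify each by sign(x_j-x_i) * sign(y_j-y_i).
  (1,2):dx=+3,dy=+1->C; (1,3):dx=+8,dy=+12->C; (1,4):dx=+6,dy=+7->C; (1,5):dx=+4,dy=+10->C
  (1,6):dx=+7,dy=+4->C; (1,7):dx=+5,dy=+6->C; (1,8):dx=-1,dy=-3->C; (2,3):dx=+5,dy=+11->C
  (2,4):dx=+3,dy=+6->C; (2,5):dx=+1,dy=+9->C; (2,6):dx=+4,dy=+3->C; (2,7):dx=+2,dy=+5->C
  (2,8):dx=-4,dy=-4->C; (3,4):dx=-2,dy=-5->C; (3,5):dx=-4,dy=-2->C; (3,6):dx=-1,dy=-8->C
  (3,7):dx=-3,dy=-6->C; (3,8):dx=-9,dy=-15->C; (4,5):dx=-2,dy=+3->D; (4,6):dx=+1,dy=-3->D
  (4,7):dx=-1,dy=-1->C; (4,8):dx=-7,dy=-10->C; (5,6):dx=+3,dy=-6->D; (5,7):dx=+1,dy=-4->D
  (5,8):dx=-5,dy=-13->C; (6,7):dx=-2,dy=+2->D; (6,8):dx=-8,dy=-7->C; (7,8):dx=-6,dy=-9->C
Step 2: C = 23, D = 5, total pairs = 28.
Step 3: tau = (C - D)/(n(n-1)/2) = (23 - 5)/28 = 0.642857.
Step 4: Exact two-sided p-value (enumerate n! = 40320 permutations of y under H0): p = 0.031151.
Step 5: alpha = 0.05. reject H0.

tau_b = 0.6429 (C=23, D=5), p = 0.031151, reject H0.


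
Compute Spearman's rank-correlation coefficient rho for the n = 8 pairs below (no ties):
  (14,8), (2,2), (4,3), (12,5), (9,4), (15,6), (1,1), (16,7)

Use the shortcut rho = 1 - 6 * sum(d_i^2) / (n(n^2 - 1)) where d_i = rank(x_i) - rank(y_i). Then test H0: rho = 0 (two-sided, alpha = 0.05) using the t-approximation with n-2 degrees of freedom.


Step 1: Rank x and y separately (midranks; no ties here).
rank(x): 14->6, 2->2, 4->3, 12->5, 9->4, 15->7, 1->1, 16->8
rank(y): 8->8, 2->2, 3->3, 5->5, 4->4, 6->6, 1->1, 7->7
Step 2: d_i = R_x(i) - R_y(i); compute d_i^2.
  (6-8)^2=4, (2-2)^2=0, (3-3)^2=0, (5-5)^2=0, (4-4)^2=0, (7-6)^2=1, (1-1)^2=0, (8-7)^2=1
sum(d^2) = 6.
Step 3: rho = 1 - 6*6 / (8*(8^2 - 1)) = 1 - 36/504 = 0.928571.
Step 4: Under H0, t = rho * sqrt((n-2)/(1-rho^2)) = 6.1283 ~ t(6).
Step 5: Two-sided p-value from the t-distribution with 6 df = 0.000863.
Step 6: alpha = 0.05. reject H0.

rho = 0.9286, p = 0.000863, reject H0 at alpha = 0.05.


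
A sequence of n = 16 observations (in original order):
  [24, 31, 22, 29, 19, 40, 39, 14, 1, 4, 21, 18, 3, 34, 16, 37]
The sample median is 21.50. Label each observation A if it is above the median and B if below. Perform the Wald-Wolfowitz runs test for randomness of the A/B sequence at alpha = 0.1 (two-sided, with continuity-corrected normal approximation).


Step 1: Compute median = 21.50; label A = above, B = below.
Labels in order: AAAABAABBBBBBABA  (n_A = 8, n_B = 8)
Step 2: Count runs R = 7.
Step 3: Under H0 (random ordering), E[R] = 2*n_A*n_B/(n_A+n_B) + 1 = 2*8*8/16 + 1 = 9.0000.
        Var[R] = 2*n_A*n_B*(2*n_A*n_B - n_A - n_B) / ((n_A+n_B)^2 * (n_A+n_B-1)) = 14336/3840 = 3.7333.
        SD[R] = 1.9322.
Step 4: Continuity-corrected z = (R + 0.5 - E[R]) / SD[R] = (7 + 0.5 - 9.0000) / 1.9322 = -0.7763.
Step 5: Two-sided p-value via normal approximation = 2*(1 - Phi(|z|)) = 0.437558.
Step 6: alpha = 0.1. fail to reject H0.

R = 7, z = -0.7763, p = 0.437558, fail to reject H0.


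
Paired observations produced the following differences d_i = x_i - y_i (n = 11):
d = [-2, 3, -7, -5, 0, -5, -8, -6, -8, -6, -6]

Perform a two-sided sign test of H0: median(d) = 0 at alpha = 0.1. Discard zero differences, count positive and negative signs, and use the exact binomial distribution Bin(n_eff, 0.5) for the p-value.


Step 1: Discard zero differences. Original n = 11; n_eff = number of nonzero differences = 10.
Nonzero differences (with sign): -2, +3, -7, -5, -5, -8, -6, -8, -6, -6
Step 2: Count signs: positive = 1, negative = 9.
Step 3: Under H0: P(positive) = 0.5, so the number of positives S ~ Bin(10, 0.5).
Step 4: Two-sided exact p-value = sum of Bin(10,0.5) probabilities at or below the observed probability = 0.021484.
Step 5: alpha = 0.1. reject H0.

n_eff = 10, pos = 1, neg = 9, p = 0.021484, reject H0.


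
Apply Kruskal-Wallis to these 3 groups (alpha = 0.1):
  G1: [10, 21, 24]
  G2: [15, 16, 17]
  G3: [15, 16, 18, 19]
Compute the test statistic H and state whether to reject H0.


Step 1: Combine all N = 10 observations and assign midranks.
sorted (value, group, rank): (10,G1,1), (15,G2,2.5), (15,G3,2.5), (16,G2,4.5), (16,G3,4.5), (17,G2,6), (18,G3,7), (19,G3,8), (21,G1,9), (24,G1,10)
Step 2: Sum ranks within each group.
R_1 = 20 (n_1 = 3)
R_2 = 13 (n_2 = 3)
R_3 = 22 (n_3 = 4)
Step 3: H = 12/(N(N+1)) * sum(R_i^2/n_i) - 3(N+1)
     = 12/(10*11) * (20^2/3 + 13^2/3 + 22^2/4) - 3*11
     = 0.109091 * 310.667 - 33
     = 0.890909.
Step 4: Ties present; correction factor C = 1 - 12/(10^3 - 10) = 0.987879. Corrected H = 0.890909 / 0.987879 = 0.901840.
Step 5: Under H0, H ~ chi^2(2); p-value = 0.637042.
Step 6: alpha = 0.1. fail to reject H0.

H = 0.9018, df = 2, p = 0.637042, fail to reject H0.


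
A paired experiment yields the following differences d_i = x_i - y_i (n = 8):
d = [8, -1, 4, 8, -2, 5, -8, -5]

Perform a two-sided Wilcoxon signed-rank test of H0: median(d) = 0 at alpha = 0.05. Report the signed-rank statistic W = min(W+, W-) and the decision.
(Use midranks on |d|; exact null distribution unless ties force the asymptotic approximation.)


Step 1: Drop any zero differences (none here) and take |d_i|.
|d| = [8, 1, 4, 8, 2, 5, 8, 5]
Step 2: Midrank |d_i| (ties get averaged ranks).
ranks: |8|->7, |1|->1, |4|->3, |8|->7, |2|->2, |5|->4.5, |8|->7, |5|->4.5
Step 3: Attach original signs; sum ranks with positive sign and with negative sign.
W+ = 7 + 3 + 7 + 4.5 = 21.5
W- = 1 + 2 + 7 + 4.5 = 14.5
(Check: W+ + W- = 36 should equal n(n+1)/2 = 36.)
Step 4: Test statistic W = min(W+, W-) = 14.5.
Step 5: Ties in |d|, so use the tie-corrected normal approximation.
        E[W] = n(n+1)/4 = 8*9/4 = 18.
        Tie groups: |d|=5 (t=2), |d|=8 (t=3); sum(t^3 - t) = 30.
        Var[W] = n(n+1)(2n+1)/24 - sum(t^3-t)/48 = 1224/24 - 30/48 = 50.375.
        z = (W - E[W]) / sqrt(Var[W]) = (14.5 - 18) / 7.0975 = -0.4931.
        Two-sided p = 2*Phi(z) = 0.621921.
Step 6: alpha = 0.05. fail to reject H0.

W+ = 21.5, W- = 14.5, W = min = 14.5, p = 0.621921, fail to reject H0.
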